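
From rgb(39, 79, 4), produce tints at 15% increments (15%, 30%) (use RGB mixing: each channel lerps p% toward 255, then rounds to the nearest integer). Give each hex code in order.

15%: (39 + 32.4 = 71.4→71, 79 + 26.4 = 105.4→105, 4 + 37.65 = 41.65→42) → #47692A
30%: (39 + 64.8 = 103.8→104, 79 + 52.8 = 131.8→132, 4 + 75.3 = 79.3→79) → #68844F

#47692A, #68844F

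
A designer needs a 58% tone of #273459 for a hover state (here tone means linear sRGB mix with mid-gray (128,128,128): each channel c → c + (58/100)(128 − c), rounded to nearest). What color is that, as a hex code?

#5B6070

#273459 is rgb(39, 52, 89).
A 58% tone moves each channel 58% toward 128:
  R: 39 + 51.62 = 90.62 → 91
  G: 52 + 0.58×(128−52) = 52 + 44.08 = 96.08 → 96
  B: 89 + 22.62 = 111.62 → 112
rgb(91, 96, 112) = #5B6070.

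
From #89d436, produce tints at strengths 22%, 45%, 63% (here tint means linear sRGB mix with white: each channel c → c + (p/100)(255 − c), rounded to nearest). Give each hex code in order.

#89d436 is rgb(137, 212, 54).
22%: (137 + 25.96 = 162.96→163, 212 + 9.46 = 221.46→221, 54 + 44.22 = 98.22→98) → #a3dd62
45%: (137 + 53.1 = 190.1→190, 212 + 19.35 = 231.35→231, 54 + 90.45 = 144.45→144) → #bee790
63%: (137 + 74.34 = 211.34→211, 212 + 27.09 = 239.09→239, 54 + 126.63 = 180.63→181) → #d3efb5

#a3dd62, #bee790, #d3efb5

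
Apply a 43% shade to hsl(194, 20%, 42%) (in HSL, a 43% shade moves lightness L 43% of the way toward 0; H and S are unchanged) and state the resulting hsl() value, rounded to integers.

L moves 43% from 42 toward 0: 42 − 18.06 = 23.94 → 24.
H and S are unchanged.

hsl(194, 20%, 24%)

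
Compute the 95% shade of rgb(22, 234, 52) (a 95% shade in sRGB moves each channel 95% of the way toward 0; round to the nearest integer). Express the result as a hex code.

Lerp each channel 95% toward 0:
  R: 22 + 0.95×(0−22) = 22 − 20.9 = 1.1 → 1
  G: 234 − 222.3 = 11.7 → 12
  B: 52 − 49.4 = 2.6 → 3
rgb(1, 12, 3) = #010C03.

#010C03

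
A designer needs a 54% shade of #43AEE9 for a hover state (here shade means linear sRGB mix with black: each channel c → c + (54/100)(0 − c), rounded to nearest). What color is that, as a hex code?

#1F506B

#43AEE9 is rgb(67, 174, 233).
Per channel, c → c + 0.54(0 − c):
  R: 67 − 36.18 = 30.82 → 31
  G: 174 + 0.54×(0−174) = 174 − 93.96 = 80.04 → 80
  B: 233 + 0.54×(0−233) = 233 − 125.82 = 107.18 → 107
rgb(31, 80, 107) = #1F506B.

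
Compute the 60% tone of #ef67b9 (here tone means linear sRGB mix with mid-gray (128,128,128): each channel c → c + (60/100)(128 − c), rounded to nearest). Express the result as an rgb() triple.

#ef67b9 is rgb(239, 103, 185).
Lerp each channel 60% toward 128:
  R: 239 + 0.6×(128−239) = 239 − 66.6 = 172.4 → 172
  G: 103 + 0.6×(128−103) = 103 + 15 = 118 → 118
  B: 185 + 0.6×(128−185) = 185 − 34.2 = 150.8 → 151

rgb(172, 118, 151)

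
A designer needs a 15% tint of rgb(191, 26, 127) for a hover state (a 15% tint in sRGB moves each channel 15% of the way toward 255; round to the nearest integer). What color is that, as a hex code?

Lerp each channel 15% toward 255:
  R: 191 + 0.15×(255−191) = 191 + 9.6 = 200.6 → 201
  G: 26 + 0.15×(255−26) = 26 + 34.35 = 60.35 → 60
  B: 127 + 0.15×(255−127) = 127 + 19.2 = 146.2 → 146
rgb(201, 60, 146) = #c93c92.

#c93c92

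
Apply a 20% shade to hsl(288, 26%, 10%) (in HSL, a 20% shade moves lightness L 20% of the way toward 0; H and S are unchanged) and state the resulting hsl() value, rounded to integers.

L moves 20% from 10 toward 0: 10 − 2 = 8 → 8.
H and S are unchanged.

hsl(288, 26%, 8%)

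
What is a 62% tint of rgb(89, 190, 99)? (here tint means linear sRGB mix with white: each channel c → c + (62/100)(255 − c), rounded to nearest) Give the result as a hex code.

#C0E6C4

A 62% tint moves each channel 62% toward 255:
  R: 89 + 102.92 = 191.92 → 192
  G: 190 + 40.3 = 230.3 → 230
  B: 99 + 0.62×(255−99) = 99 + 96.72 = 195.72 → 196
rgb(192, 230, 196) = #C0E6C4.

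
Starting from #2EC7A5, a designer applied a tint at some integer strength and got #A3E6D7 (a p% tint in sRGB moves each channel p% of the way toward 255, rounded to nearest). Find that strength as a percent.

56%

#2EC7A5 is rgb(46, 199, 165); #A3E6D7 is rgb(163, 230, 215).
On the R channel (widest range): 163 ≈ 46 + (p/100)(255 − 46), so p ≈ 100×(163 − 46)/(255 − 46) = 11700/209 = 55.98.
p = 56 reproduces all three channels after rounding.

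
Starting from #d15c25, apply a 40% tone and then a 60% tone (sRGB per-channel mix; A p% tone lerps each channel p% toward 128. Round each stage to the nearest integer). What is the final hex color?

#94776a

#d15c25 is rgb(209, 92, 37).
Lerp each channel 40% toward 128:
  R: 209 − 32.4 = 176.6 → 177
  G: 92 + 14.4 = 106.4 → 106
  B: 37 + 36.4 = 73.4 → 73
After the tone: rgb(177, 106, 73) = #b16a49.
Per channel, c → c + 0.6(128 − c):
  R: 177 + 0.6×(128−177) = 177 − 29.4 = 147.6 → 148
  G: 106 + 13.2 = 119.2 → 119
  B: 73 + 0.6×(128−73) = 73 + 33 = 106 → 106
rgb(148, 119, 106) = #94776a.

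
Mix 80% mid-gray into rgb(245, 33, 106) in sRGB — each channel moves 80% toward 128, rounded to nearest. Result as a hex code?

#976D7C

Lerp each channel 80% toward 128:
  R: 245 + 0.8×(128−245) = 245 − 93.6 = 151.4 → 151
  G: 33 + 0.8×(128−33) = 33 + 76 = 109 → 109
  B: 106 + 17.6 = 123.6 → 124
rgb(151, 109, 124) = #976D7C.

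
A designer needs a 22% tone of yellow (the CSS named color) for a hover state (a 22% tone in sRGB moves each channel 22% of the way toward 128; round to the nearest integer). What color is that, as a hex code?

CSS yellow is rgb(255, 255, 0).
Per channel, c → c + 0.22(128 − c):
  R: 255 − 27.94 = 227.06 → 227
  G: 255 − 27.94 = 227.06 → 227
  B: 0 + 28.16 = 28.16 → 28
rgb(227, 227, 28) = #E3E31C.

#E3E31C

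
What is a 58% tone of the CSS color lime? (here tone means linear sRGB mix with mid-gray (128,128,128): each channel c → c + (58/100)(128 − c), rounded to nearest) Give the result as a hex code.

#4AB54A

CSS lime is rgb(0, 255, 0).
Lerp each channel 58% toward 128:
  R: 0 + 0.58×(128−0) = 0 + 74.24 = 74.24 → 74
  G: 255 + 0.58×(128−255) = 255 − 73.66 = 181.34 → 181
  B: 0 + 0.58×(128−0) = 0 + 74.24 = 74.24 → 74
rgb(74, 181, 74) = #4AB54A.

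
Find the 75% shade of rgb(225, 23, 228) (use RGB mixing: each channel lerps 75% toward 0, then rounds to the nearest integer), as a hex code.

#380639

Lerp each channel 75% toward 0:
  R: 225 − 168.75 = 56.25 → 56
  G: 23 − 17.25 = 5.75 → 6
  B: 228 + 0.75×(0−228) = 228 − 171 = 57 → 57
rgb(56, 6, 57) = #380639.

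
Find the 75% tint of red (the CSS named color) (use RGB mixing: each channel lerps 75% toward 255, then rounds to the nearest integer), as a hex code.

#ffbfbf

CSS red is rgb(255, 0, 0).
Lerp each channel 75% toward 255:
  R: 255 + 0.75×(255−255) = 255 + 0 = 255 → 255
  G: 0 + 191.25 = 191.25 → 191
  B: 0 + 191.25 = 191.25 → 191
rgb(255, 191, 191) = #ffbfbf.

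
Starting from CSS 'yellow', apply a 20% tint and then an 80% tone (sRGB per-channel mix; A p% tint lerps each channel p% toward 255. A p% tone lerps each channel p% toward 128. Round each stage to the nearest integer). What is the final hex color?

#999971

CSS yellow is rgb(255, 255, 0).
Lerp each channel 20% toward 255:
  R: 255 + 0 = 255 → 255
  G: 255 + 0.2×(255−255) = 255 + 0 = 255 → 255
  B: 0 + 0.2×(255−0) = 0 + 51 = 51 → 51
After the tint: rgb(255, 255, 51) = #ffff33.
An 80% tone moves each channel 80% toward 128:
  R: 255 + 0.8×(128−255) = 255 − 101.6 = 153.4 → 153
  G: 255 + 0.8×(128−255) = 255 − 101.6 = 153.4 → 153
  B: 51 + 61.6 = 112.6 → 113
rgb(153, 153, 113) = #999971.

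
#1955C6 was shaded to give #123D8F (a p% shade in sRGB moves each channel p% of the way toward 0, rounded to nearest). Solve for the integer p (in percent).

#1955C6 is rgb(25, 85, 198); #123D8F is rgb(18, 61, 143).
On the B channel (widest range): 143 ≈ 198 + (p/100)(0 − 198), so p ≈ 100×(143 − 198)/(0 − 198) = -5500/-198 = 27.78.
p = 28 reproduces all three channels after rounding.

28%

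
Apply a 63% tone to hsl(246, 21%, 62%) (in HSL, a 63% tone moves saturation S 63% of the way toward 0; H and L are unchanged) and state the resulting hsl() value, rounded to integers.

S moves 63% from 21 toward 0: 21 − 13.23 = 7.77 → 8.
H and L are unchanged.

hsl(246, 8%, 62%)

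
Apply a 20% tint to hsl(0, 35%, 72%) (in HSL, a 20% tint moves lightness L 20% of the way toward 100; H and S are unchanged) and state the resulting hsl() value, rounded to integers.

L moves 20% from 72 toward 100: 72 + 5.6 = 77.6 → 78.
H and S are unchanged.

hsl(0, 35%, 78%)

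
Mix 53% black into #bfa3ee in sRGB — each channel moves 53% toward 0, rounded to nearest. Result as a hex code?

#5a4d70

#bfa3ee is rgb(191, 163, 238).
Lerp each channel 53% toward 0:
  R: 191 + 0.53×(0−191) = 191 − 101.23 = 89.77 → 90
  G: 163 − 86.39 = 76.61 → 77
  B: 238 − 126.14 = 111.86 → 112
rgb(90, 77, 112) = #5a4d70.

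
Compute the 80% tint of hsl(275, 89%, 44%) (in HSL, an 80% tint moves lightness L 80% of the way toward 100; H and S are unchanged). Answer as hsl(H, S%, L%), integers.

L moves 80% from 44 toward 100: 44 + 44.8 = 88.8 → 89.
H and S are unchanged.

hsl(275, 89%, 89%)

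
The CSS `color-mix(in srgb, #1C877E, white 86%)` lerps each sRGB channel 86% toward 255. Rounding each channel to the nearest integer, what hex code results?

#1C877E is rgb(28, 135, 126).
Per channel, c → c + 0.86(255 − c):
  R: 28 + 195.22 = 223.22 → 223
  G: 135 + 0.86×(255−135) = 135 + 103.2 = 238.2 → 238
  B: 126 + 110.94 = 236.94 → 237
rgb(223, 238, 237) = #DFEEED.

#DFEEED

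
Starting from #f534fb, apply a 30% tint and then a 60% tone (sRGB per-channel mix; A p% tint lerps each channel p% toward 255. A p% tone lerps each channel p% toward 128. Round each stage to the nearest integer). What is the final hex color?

#f534fb is rgb(245, 52, 251).
A 30% tint moves each channel 30% toward 255:
  R: 245 + 0.3×(255−245) = 245 + 3 = 248 → 248
  G: 52 + 0.3×(255−52) = 52 + 60.9 = 112.9 → 113
  B: 251 + 0.3×(255−251) = 251 + 1.2 = 252.2 → 252
After the tint: rgb(248, 113, 252) = #f871fc.
A 60% tone moves each channel 60% toward 128:
  R: 248 + 0.6×(128−248) = 248 − 72 = 176 → 176
  G: 113 + 0.6×(128−113) = 113 + 9 = 122 → 122
  B: 252 + 0.6×(128−252) = 252 − 74.4 = 177.6 → 178
rgb(176, 122, 178) = #b07ab2.

#b07ab2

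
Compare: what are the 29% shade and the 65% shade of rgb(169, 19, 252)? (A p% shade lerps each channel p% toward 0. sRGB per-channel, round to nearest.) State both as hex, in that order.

#780DB3, #3B0758

29% shade:
  R: 169 − 49.01 = 119.99 → 120
  G: 19 − 5.51 = 13.49 → 13
  B: 252 − 73.08 = 178.92 → 179
  → #780DB3
65% shade:
  R: 169 − 109.85 = 59.15 → 59
  G: 19 + 0.65×(0−19) = 19 − 12.35 = 6.65 → 7
  B: 252 + 0.65×(0−252) = 252 − 163.8 = 88.2 → 88
  → #3B0758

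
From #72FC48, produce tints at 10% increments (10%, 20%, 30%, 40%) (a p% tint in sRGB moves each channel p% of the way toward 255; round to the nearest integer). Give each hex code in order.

#80FC5A, #8EFD6D, #9CFD7F, #AAFD91

#72FC48 is rgb(114, 252, 72).
10%: (114 + 14.1 = 128.1→128, 252→252, 72 + 18.3 = 90.3→90) → #80FC5A
20%: (114 + 28.2 = 142.2→142, 252 + 0.6 = 252.6→253, 72 + 36.6 = 108.6→109) → #8EFD6D
30%: (114 + 42.3 = 156.3→156, 252 + 0.9 = 252.9→253, 72 + 54.9 = 126.9→127) → #9CFD7F
40%: (114 + 56.4 = 170.4→170, 252 + 1.2 = 253.2→253, 72 + 73.2 = 145.2→145) → #AAFD91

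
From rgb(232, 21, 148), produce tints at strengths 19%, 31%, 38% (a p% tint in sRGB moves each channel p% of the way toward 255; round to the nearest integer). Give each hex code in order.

#EC41A8, #EF5EB5, #F16EBD

19%: (232 + 4.37 = 236.37→236, 21 + 44.46 = 65.46→65, 148 + 20.33 = 168.33→168) → #EC41A8
31%: (232 + 7.13 = 239.13→239, 21 + 72.54 = 93.54→94, 148 + 33.17 = 181.17→181) → #EF5EB5
38%: (232 + 8.74 = 240.74→241, 21 + 88.92 = 109.92→110, 148 + 40.66 = 188.66→189) → #F16EBD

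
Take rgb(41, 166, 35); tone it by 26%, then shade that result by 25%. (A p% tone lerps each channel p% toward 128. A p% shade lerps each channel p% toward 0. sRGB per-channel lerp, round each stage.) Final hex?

A 26% tone moves each channel 26% toward 128:
  R: 41 + 0.26×(128−41) = 41 + 22.62 = 63.62 → 64
  G: 166 + 0.26×(128−166) = 166 − 9.88 = 156.12 → 156
  B: 35 + 0.26×(128−35) = 35 + 24.18 = 59.18 → 59
After the tone: rgb(64, 156, 59) = #409c3b.
Lerp each channel 25% toward 0:
  R: 64 + 0.25×(0−64) = 64 − 16 = 48 → 48
  G: 156 − 39 = 117 → 117
  B: 59 − 14.75 = 44.25 → 44
rgb(48, 117, 44) = #30752c.

#30752c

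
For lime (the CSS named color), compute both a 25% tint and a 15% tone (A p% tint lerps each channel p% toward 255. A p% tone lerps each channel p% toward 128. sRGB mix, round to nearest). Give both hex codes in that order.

CSS lime is rgb(0, 255, 0).
25% tint:
  R: 0 + 0.25×(255−0) = 0 + 63.75 = 63.75 → 64
  G: 255 + 0.25×(255−255) = 255 + 0 = 255 → 255
  B: 0 + 0.25×(255−0) = 0 + 63.75 = 63.75 → 64
  → #40FF40
15% tone:
  R: 0 + 0.15×(128−0) = 0 + 19.2 = 19.2 → 19
  G: 255 − 19.05 = 235.95 → 236
  B: 0 + 19.2 = 19.2 → 19
  → #13EC13

#40FF40, #13EC13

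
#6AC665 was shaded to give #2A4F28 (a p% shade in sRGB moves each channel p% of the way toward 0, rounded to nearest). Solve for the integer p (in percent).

#6AC665 is rgb(106, 198, 101); #2A4F28 is rgb(42, 79, 40).
On the G channel (widest range): 79 ≈ 198 + (p/100)(0 − 198), so p ≈ 100×(79 − 198)/(0 − 198) = -11900/-198 = 60.10.
p = 60 reproduces all three channels after rounding.

60%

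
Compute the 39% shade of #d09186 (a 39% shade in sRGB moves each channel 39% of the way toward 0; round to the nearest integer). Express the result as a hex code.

#7f5852

#d09186 is rgb(208, 145, 134).
A 39% shade moves each channel 39% toward 0:
  R: 208 − 81.12 = 126.88 → 127
  G: 145 + 0.39×(0−145) = 145 − 56.55 = 88.45 → 88
  B: 134 − 52.26 = 81.74 → 82
rgb(127, 88, 82) = #7f5852.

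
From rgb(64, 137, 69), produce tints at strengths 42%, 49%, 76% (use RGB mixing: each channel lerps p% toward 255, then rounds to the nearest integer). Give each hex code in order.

42%: (64 + 80.22 = 144.22→144, 137 + 49.56 = 186.56→187, 69 + 78.12 = 147.12→147) → #90BB93
49%: (64 + 93.59 = 157.59→158, 137 + 57.82 = 194.82→195, 69 + 91.14 = 160.14→160) → #9EC3A0
76%: (64 + 145.16 = 209.16→209, 137 + 89.68 = 226.68→227, 69 + 141.36 = 210.36→210) → #D1E3D2

#90BB93, #9EC3A0, #D1E3D2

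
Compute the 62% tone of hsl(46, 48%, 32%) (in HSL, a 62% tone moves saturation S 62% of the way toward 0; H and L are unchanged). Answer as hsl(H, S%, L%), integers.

S moves 62% from 48 toward 0: 48 − 29.76 = 18.24 → 18.
H and L are unchanged.

hsl(46, 18%, 32%)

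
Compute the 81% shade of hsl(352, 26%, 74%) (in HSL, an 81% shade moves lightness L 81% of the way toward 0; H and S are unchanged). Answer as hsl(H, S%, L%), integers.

L moves 81% from 74 toward 0: 74 − 59.94 = 14.06 → 14.
H and S are unchanged.

hsl(352, 26%, 14%)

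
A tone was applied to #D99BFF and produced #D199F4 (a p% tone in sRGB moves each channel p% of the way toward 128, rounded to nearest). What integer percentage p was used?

9%

#D99BFF is rgb(217, 155, 255); #D199F4 is rgb(209, 153, 244).
On the B channel (widest range): 244 ≈ 255 + (p/100)(128 − 255), so p ≈ 100×(244 − 255)/(128 − 255) = -1100/-127 = 8.66.
p = 9 reproduces all three channels after rounding.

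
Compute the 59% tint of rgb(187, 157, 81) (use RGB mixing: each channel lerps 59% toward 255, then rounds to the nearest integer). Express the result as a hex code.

#E3D7B8

Per channel, c → c + 0.59(255 − c):
  R: 187 + 0.59×(255−187) = 187 + 40.12 = 227.12 → 227
  G: 157 + 0.59×(255−157) = 157 + 57.82 = 214.82 → 215
  B: 81 + 0.59×(255−81) = 81 + 102.66 = 183.66 → 184
rgb(227, 215, 184) = #E3D7B8.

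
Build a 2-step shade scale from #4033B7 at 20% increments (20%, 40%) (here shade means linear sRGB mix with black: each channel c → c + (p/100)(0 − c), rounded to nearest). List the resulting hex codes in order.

#332992, #261F6E

#4033B7 is rgb(64, 51, 183).
20%: (64 − 12.8 = 51.2→51, 51 − 10.2 = 40.8→41, 183 − 36.6 = 146.4→146) → #332992
40%: (64 − 25.6 = 38.4→38, 51 − 20.4 = 30.6→31, 183 − 73.2 = 109.8→110) → #261F6E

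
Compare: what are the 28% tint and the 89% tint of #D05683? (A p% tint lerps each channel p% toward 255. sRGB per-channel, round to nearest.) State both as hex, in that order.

#DD85A6, #FAECF1

#D05683 is rgb(208, 86, 131).
28% tint:
  R: 208 + 13.16 = 221.16 → 221
  G: 86 + 0.28×(255−86) = 86 + 47.32 = 133.32 → 133
  B: 131 + 34.72 = 165.72 → 166
  → #DD85A6
89% tint:
  R: 208 + 41.83 = 249.83 → 250
  G: 86 + 0.89×(255−86) = 86 + 150.41 = 236.41 → 236
  B: 131 + 110.36 = 241.36 → 241
  → #FAECF1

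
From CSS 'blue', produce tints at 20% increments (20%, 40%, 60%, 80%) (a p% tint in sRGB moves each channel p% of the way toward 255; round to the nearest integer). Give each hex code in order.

#3333ff, #6666ff, #9999ff, #ccccff

CSS blue is rgb(0, 0, 255).
20%: (0 + 51 = 51→51, 0 + 51 = 51→51, 255→255) → #3333ff
40%: (0 + 102 = 102→102, 0 + 102 = 102→102, 255→255) → #6666ff
60%: (0 + 153 = 153→153, 0 + 153 = 153→153, 255→255) → #9999ff
80%: (0 + 204 = 204→204, 0 + 204 = 204→204, 255→255) → #ccccff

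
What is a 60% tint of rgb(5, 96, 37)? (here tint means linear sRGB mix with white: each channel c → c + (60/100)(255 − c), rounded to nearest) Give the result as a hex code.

#9bbfa8

A 60% tint moves each channel 60% toward 255:
  R: 5 + 0.6×(255−5) = 5 + 150 = 155 → 155
  G: 96 + 0.6×(255−96) = 96 + 95.4 = 191.4 → 191
  B: 37 + 0.6×(255−37) = 37 + 130.8 = 167.8 → 168
rgb(155, 191, 168) = #9bbfa8.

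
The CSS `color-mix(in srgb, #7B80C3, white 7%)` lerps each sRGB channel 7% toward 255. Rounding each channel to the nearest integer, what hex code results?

#7B80C3 is rgb(123, 128, 195).
Per channel, c → c + 0.07(255 − c):
  R: 123 + 9.24 = 132.24 → 132
  G: 128 + 8.89 = 136.89 → 137
  B: 195 + 4.2 = 199.2 → 199
rgb(132, 137, 199) = #8489C7.

#8489C7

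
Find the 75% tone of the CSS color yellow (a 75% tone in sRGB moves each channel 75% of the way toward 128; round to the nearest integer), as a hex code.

CSS yellow is rgb(255, 255, 0).
Lerp each channel 75% toward 128:
  R: 255 + 0.75×(128−255) = 255 − 95.25 = 159.75 → 160
  G: 255 − 95.25 = 159.75 → 160
  B: 0 + 96 = 96 → 96
rgb(160, 160, 96) = #A0A060.

#A0A060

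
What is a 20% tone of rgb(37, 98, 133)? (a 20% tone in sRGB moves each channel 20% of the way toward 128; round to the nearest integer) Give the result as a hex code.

Lerp each channel 20% toward 128:
  R: 37 + 0.2×(128−37) = 37 + 18.2 = 55.2 → 55
  G: 98 + 6 = 104 → 104
  B: 133 + 0.2×(128−133) = 133 − 1 = 132 → 132
rgb(55, 104, 132) = #376884.

#376884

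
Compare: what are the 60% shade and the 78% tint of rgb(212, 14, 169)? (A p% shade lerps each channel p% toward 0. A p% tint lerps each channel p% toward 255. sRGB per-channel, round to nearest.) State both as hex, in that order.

#550644, #F6CAEC

60% shade:
  R: 212 − 127.2 = 84.8 → 85
  G: 14 + 0.6×(0−14) = 14 − 8.4 = 5.6 → 6
  B: 169 − 101.4 = 67.6 → 68
  → #550644
78% tint:
  R: 212 + 0.78×(255−212) = 212 + 33.54 = 245.54 → 246
  G: 14 + 0.78×(255−14) = 14 + 187.98 = 201.98 → 202
  B: 169 + 67.08 = 236.08 → 236
  → #F6CAEC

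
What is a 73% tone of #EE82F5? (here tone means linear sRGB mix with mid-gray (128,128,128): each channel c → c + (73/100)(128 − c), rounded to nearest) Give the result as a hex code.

#EE82F5 is rgb(238, 130, 245).
Per channel, c → c + 0.73(128 − c):
  R: 238 − 80.3 = 157.7 → 158
  G: 130 + 0.73×(128−130) = 130 − 1.46 = 128.54 → 129
  B: 245 + 0.73×(128−245) = 245 − 85.41 = 159.59 → 160
rgb(158, 129, 160) = #9E81A0.

#9E81A0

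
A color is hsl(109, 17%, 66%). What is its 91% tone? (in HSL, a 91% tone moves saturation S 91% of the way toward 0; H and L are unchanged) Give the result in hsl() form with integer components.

S moves 91% from 17 toward 0: 17 − 15.47 = 1.53 → 2.
H and L are unchanged.

hsl(109, 2%, 66%)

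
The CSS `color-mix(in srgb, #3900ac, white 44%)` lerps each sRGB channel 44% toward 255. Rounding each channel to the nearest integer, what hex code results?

#9070d1

#3900ac is rgb(57, 0, 172).
Per channel, c → c + 0.44(255 − c):
  R: 57 + 0.44×(255−57) = 57 + 87.12 = 144.12 → 144
  G: 0 + 0.44×(255−0) = 0 + 112.2 = 112.2 → 112
  B: 172 + 0.44×(255−172) = 172 + 36.52 = 208.52 → 209
rgb(144, 112, 209) = #9070d1.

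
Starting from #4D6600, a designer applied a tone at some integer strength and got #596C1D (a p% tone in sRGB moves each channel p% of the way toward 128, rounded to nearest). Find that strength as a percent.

#4D6600 is rgb(77, 102, 0); #596C1D is rgb(89, 108, 29).
On the B channel (widest range): 29 ≈ 0 + (p/100)(128 − 0), so p ≈ 100×(29 − 0)/(128 − 0) = 2900/128 = 22.66.
p = 23 reproduces all three channels after rounding.

23%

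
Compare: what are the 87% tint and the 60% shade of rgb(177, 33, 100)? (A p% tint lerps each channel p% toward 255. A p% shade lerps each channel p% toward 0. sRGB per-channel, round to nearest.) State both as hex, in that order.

#f5e2eb, #470d28

87% tint:
  R: 177 + 67.86 = 244.86 → 245
  G: 33 + 193.14 = 226.14 → 226
  B: 100 + 134.85 = 234.85 → 235
  → #f5e2eb
60% shade:
  R: 177 + 0.6×(0−177) = 177 − 106.2 = 70.8 → 71
  G: 33 − 19.8 = 13.2 → 13
  B: 100 + 0.6×(0−100) = 100 − 60 = 40 → 40
  → #470d28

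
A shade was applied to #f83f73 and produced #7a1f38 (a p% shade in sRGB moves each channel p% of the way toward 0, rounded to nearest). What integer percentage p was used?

#f83f73 is rgb(248, 63, 115); #7a1f38 is rgb(122, 31, 56).
On the R channel (widest range): 122 ≈ 248 + (p/100)(0 − 248), so p ≈ 100×(122 − 248)/(0 − 248) = -12600/-248 = 50.81.
p = 51 reproduces all three channels after rounding.

51%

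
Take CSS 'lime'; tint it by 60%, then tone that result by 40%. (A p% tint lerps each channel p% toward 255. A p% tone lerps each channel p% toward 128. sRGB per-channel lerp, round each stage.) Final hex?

#8FCC8F

CSS lime is rgb(0, 255, 0).
Lerp each channel 60% toward 255:
  R: 0 + 153 = 153 → 153
  G: 255 + 0 = 255 → 255
  B: 0 + 153 = 153 → 153
After the tint: rgb(153, 255, 153) = #99FF99.
Per channel, c → c + 0.4(128 − c):
  R: 153 + 0.4×(128−153) = 153 − 10 = 143 → 143
  G: 255 − 50.8 = 204.2 → 204
  B: 153 + 0.4×(128−153) = 153 − 10 = 143 → 143
rgb(143, 204, 143) = #8FCC8F.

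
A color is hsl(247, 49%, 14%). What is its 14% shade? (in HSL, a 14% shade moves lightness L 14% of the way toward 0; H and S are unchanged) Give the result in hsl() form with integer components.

L moves 14% from 14 toward 0: 14 − 1.96 = 12.04 → 12.
H and S are unchanged.

hsl(247, 49%, 12%)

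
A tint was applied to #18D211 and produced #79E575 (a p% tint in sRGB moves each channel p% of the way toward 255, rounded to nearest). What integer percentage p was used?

42%

#18D211 is rgb(24, 210, 17); #79E575 is rgb(121, 229, 117).
On the B channel (widest range): 117 ≈ 17 + (p/100)(255 − 17), so p ≈ 100×(117 − 17)/(255 − 17) = 10000/238 = 42.02.
p = 42 reproduces all three channels after rounding.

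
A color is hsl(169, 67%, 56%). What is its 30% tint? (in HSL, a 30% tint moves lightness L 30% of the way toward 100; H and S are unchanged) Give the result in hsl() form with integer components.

hsl(169, 67%, 69%)

L moves 30% from 56 toward 100: 56 + 13.2 = 69.2 → 69.
H and S are unchanged.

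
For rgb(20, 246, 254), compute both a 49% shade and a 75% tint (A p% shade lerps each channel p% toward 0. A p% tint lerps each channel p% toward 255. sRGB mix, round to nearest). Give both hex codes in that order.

49% shade:
  R: 20 + 0.49×(0−20) = 20 − 9.8 = 10.2 → 10
  G: 246 − 120.54 = 125.46 → 125
  B: 254 + 0.49×(0−254) = 254 − 124.46 = 129.54 → 130
  → #0A7D82
75% tint:
  R: 20 + 0.75×(255−20) = 20 + 176.25 = 196.25 → 196
  G: 246 + 6.75 = 252.75 → 253
  B: 254 + 0.75 = 254.75 → 255
  → #C4FDFF

#0A7D82, #C4FDFF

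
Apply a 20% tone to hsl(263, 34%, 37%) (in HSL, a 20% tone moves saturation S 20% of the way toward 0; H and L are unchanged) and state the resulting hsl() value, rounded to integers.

S moves 20% from 34 toward 0: 34 − 6.8 = 27.2 → 27.
H and L are unchanged.

hsl(263, 27%, 37%)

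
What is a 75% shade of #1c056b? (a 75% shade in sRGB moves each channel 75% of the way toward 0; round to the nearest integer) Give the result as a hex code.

#07011b

#1c056b is rgb(28, 5, 107).
A 75% shade moves each channel 75% toward 0:
  R: 28 + 0.75×(0−28) = 28 − 21 = 7 → 7
  G: 5 − 3.75 = 1.25 → 1
  B: 107 + 0.75×(0−107) = 107 − 80.25 = 26.75 → 27
rgb(7, 1, 27) = #07011b.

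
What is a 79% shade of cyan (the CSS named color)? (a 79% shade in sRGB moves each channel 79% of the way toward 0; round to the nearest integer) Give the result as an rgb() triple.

rgb(0, 54, 54)

CSS cyan is rgb(0, 255, 255).
A 79% shade moves each channel 79% toward 0:
  R: 0 + 0 = 0 → 0
  G: 255 − 201.45 = 53.55 → 54
  B: 255 + 0.79×(0−255) = 255 − 201.45 = 53.55 → 54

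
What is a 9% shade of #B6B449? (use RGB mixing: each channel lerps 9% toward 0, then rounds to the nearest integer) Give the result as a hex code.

#B6B449 is rgb(182, 180, 73).
Per channel, c → c + 0.09(0 − c):
  R: 182 + 0.09×(0−182) = 182 − 16.38 = 165.62 → 166
  G: 180 + 0.09×(0−180) = 180 − 16.2 = 163.8 → 164
  B: 73 − 6.57 = 66.43 → 66
rgb(166, 164, 66) = #A6A442.

#A6A442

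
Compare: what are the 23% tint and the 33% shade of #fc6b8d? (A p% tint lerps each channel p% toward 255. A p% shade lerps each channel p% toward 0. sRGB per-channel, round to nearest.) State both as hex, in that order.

#fc6b8d is rgb(252, 107, 141).
23% tint:
  R: 252 + 0.23×(255−252) = 252 + 0.69 = 252.69 → 253
  G: 107 + 0.23×(255−107) = 107 + 34.04 = 141.04 → 141
  B: 141 + 26.22 = 167.22 → 167
  → #fd8da7
33% shade:
  R: 252 + 0.33×(0−252) = 252 − 83.16 = 168.84 → 169
  G: 107 − 35.31 = 71.69 → 72
  B: 141 + 0.33×(0−141) = 141 − 46.53 = 94.47 → 94
  → #a9485e

#fd8da7, #a9485e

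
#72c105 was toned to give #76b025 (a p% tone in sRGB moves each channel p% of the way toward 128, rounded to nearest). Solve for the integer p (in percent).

#72c105 is rgb(114, 193, 5); #76b025 is rgb(118, 176, 37).
On the B channel (widest range): 37 ≈ 5 + (p/100)(128 − 5), so p ≈ 100×(37 − 5)/(128 − 5) = 3200/123 = 26.02.
p = 26 reproduces all three channels after rounding.

26%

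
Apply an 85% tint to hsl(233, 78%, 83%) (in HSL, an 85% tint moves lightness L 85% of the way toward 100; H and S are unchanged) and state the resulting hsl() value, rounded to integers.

L moves 85% from 83 toward 100: 83 + 14.45 = 97.45 → 97.
H and S are unchanged.

hsl(233, 78%, 97%)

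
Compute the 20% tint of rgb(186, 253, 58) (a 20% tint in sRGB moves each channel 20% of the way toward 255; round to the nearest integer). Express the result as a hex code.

#C8FD61

A 20% tint moves each channel 20% toward 255:
  R: 186 + 13.8 = 199.8 → 200
  G: 253 + 0.2×(255−253) = 253 + 0.4 = 253.4 → 253
  B: 58 + 0.2×(255−58) = 58 + 39.4 = 97.4 → 97
rgb(200, 253, 97) = #C8FD61.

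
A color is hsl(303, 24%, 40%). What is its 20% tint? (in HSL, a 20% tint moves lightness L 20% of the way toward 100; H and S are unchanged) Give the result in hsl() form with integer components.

L moves 20% from 40 toward 100: 40 + 12 = 52 → 52.
H and S are unchanged.

hsl(303, 24%, 52%)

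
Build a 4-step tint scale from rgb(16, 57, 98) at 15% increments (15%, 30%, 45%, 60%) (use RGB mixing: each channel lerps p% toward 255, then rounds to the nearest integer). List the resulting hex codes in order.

#34577a, #587491, #7c92a9, #9fb0c0

15%: (16 + 35.85 = 51.85→52, 57 + 29.7 = 86.7→87, 98 + 23.55 = 121.55→122) → #34577a
30%: (16 + 71.7 = 87.7→88, 57 + 59.4 = 116.4→116, 98 + 47.1 = 145.1→145) → #587491
45%: (16 + 107.55 = 123.55→124, 57 + 89.1 = 146.1→146, 98 + 70.65 = 168.65→169) → #7c92a9
60%: (16 + 143.4 = 159.4→159, 57 + 118.8 = 175.8→176, 98 + 94.2 = 192.2→192) → #9fb0c0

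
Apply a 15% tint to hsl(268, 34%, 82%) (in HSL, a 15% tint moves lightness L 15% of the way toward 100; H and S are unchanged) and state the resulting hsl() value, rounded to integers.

hsl(268, 34%, 85%)

L moves 15% from 82 toward 100: 82 + 2.7 = 84.7 → 85.
H and S are unchanged.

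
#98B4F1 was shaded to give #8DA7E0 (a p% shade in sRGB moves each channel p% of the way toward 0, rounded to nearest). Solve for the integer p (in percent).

7%

#98B4F1 is rgb(152, 180, 241); #8DA7E0 is rgb(141, 167, 224).
On the B channel (widest range): 224 ≈ 241 + (p/100)(0 − 241), so p ≈ 100×(224 − 241)/(0 − 241) = -1700/-241 = 7.05.
p = 7 reproduces all three channels after rounding.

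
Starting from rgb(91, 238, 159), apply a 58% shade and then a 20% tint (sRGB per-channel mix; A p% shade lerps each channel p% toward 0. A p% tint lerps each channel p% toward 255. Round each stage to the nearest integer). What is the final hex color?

#518369

Per channel, c → c + 0.58(0 − c):
  R: 91 + 0.58×(0−91) = 91 − 52.78 = 38.22 → 38
  G: 238 + 0.58×(0−238) = 238 − 138.04 = 99.96 → 100
  B: 159 + 0.58×(0−159) = 159 − 92.22 = 66.78 → 67
After the shade: rgb(38, 100, 67) = #266443.
A 20% tint moves each channel 20% toward 255:
  R: 38 + 0.2×(255−38) = 38 + 43.4 = 81.4 → 81
  G: 100 + 0.2×(255−100) = 100 + 31 = 131 → 131
  B: 67 + 0.2×(255−67) = 67 + 37.6 = 104.6 → 105
rgb(81, 131, 105) = #518369.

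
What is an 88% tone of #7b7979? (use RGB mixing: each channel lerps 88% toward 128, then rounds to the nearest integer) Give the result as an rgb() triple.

rgb(127, 127, 127)

#7b7979 is rgb(123, 121, 121).
Per channel, c → c + 0.88(128 − c):
  R: 123 + 0.88×(128−123) = 123 + 4.4 = 127.4 → 127
  G: 121 + 0.88×(128−121) = 121 + 6.16 = 127.16 → 127
  B: 121 + 0.88×(128−121) = 121 + 6.16 = 127.16 → 127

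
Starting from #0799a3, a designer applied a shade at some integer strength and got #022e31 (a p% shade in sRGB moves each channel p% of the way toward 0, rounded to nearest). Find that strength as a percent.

70%

#0799a3 is rgb(7, 153, 163); #022e31 is rgb(2, 46, 49).
On the B channel (widest range): 49 ≈ 163 + (p/100)(0 − 163), so p ≈ 100×(49 − 163)/(0 − 163) = -11400/-163 = 69.94.
p = 70 reproduces all three channels after rounding.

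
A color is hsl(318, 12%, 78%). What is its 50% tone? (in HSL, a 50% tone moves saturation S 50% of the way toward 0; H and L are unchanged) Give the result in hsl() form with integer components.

S moves 50% from 12 toward 0: 12 − 6 = 6 → 6.
H and L are unchanged.

hsl(318, 6%, 78%)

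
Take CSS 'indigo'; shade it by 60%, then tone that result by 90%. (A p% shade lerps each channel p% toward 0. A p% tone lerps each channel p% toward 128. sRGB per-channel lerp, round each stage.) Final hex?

#767378

CSS indigo is rgb(75, 0, 130).
Per channel, c → c + 0.6(0 − c):
  R: 75 − 45 = 30 → 30
  G: 0 + 0 = 0 → 0
  B: 130 + 0.6×(0−130) = 130 − 78 = 52 → 52
After the shade: rgb(30, 0, 52) = #1e0034.
A 90% tone moves each channel 90% toward 128:
  R: 30 + 0.9×(128−30) = 30 + 88.2 = 118.2 → 118
  G: 0 + 115.2 = 115.2 → 115
  B: 52 + 0.9×(128−52) = 52 + 68.4 = 120.4 → 120
rgb(118, 115, 120) = #767378.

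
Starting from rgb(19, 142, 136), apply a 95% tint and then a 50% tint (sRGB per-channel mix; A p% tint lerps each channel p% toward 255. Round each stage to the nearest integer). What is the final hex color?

#f9fcfc

Lerp each channel 95% toward 255:
  R: 19 + 0.95×(255−19) = 19 + 224.2 = 243.2 → 243
  G: 142 + 0.95×(255−142) = 142 + 107.35 = 249.35 → 249
  B: 136 + 113.05 = 249.05 → 249
After the tint: rgb(243, 249, 249) = #f3f9f9.
A 50% tint moves each channel 50% toward 255:
  R: 243 + 0.5×(255−243) = 243 + 6 = 249 → 249
  G: 249 + 0.5×(255−249) = 249 + 3 = 252 → 252
  B: 249 + 0.5×(255−249) = 249 + 3 = 252 → 252
rgb(249, 252, 252) = #f9fcfc.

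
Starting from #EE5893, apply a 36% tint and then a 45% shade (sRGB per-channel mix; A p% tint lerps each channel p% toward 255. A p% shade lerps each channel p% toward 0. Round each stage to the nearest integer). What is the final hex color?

#865166

#EE5893 is rgb(238, 88, 147).
Per channel, c → c + 0.36(255 − c):
  R: 238 + 6.12 = 244.12 → 244
  G: 88 + 0.36×(255−88) = 88 + 60.12 = 148.12 → 148
  B: 147 + 0.36×(255−147) = 147 + 38.88 = 185.88 → 186
After the tint: rgb(244, 148, 186) = #F494BA.
Per channel, c → c + 0.45(0 − c):
  R: 244 + 0.45×(0−244) = 244 − 109.8 = 134.2 → 134
  G: 148 − 66.6 = 81.4 → 81
  B: 186 − 83.7 = 102.3 → 102
rgb(134, 81, 102) = #865166.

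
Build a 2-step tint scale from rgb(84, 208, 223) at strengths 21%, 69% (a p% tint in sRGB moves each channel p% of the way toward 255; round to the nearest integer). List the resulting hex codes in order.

#78DAE6, #CAF0F5

21%: (84 + 35.91 = 119.91→120, 208 + 9.87 = 217.87→218, 223 + 6.72 = 229.72→230) → #78DAE6
69%: (84 + 117.99 = 201.99→202, 208 + 32.43 = 240.43→240, 223 + 22.08 = 245.08→245) → #CAF0F5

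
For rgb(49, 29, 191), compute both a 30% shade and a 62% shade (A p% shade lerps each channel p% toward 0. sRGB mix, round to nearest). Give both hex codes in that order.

#221486, #130b49

30% shade:
  R: 49 − 14.7 = 34.3 → 34
  G: 29 + 0.3×(0−29) = 29 − 8.7 = 20.3 → 20
  B: 191 + 0.3×(0−191) = 191 − 57.3 = 133.7 → 134
  → #221486
62% shade:
  R: 49 + 0.62×(0−49) = 49 − 30.38 = 18.62 → 19
  G: 29 + 0.62×(0−29) = 29 − 17.98 = 11.02 → 11
  B: 191 + 0.62×(0−191) = 191 − 118.42 = 72.58 → 73
  → #130b49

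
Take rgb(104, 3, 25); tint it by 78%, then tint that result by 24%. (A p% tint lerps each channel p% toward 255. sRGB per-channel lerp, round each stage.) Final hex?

#e6d5d8

Per channel, c → c + 0.78(255 − c):
  R: 104 + 0.78×(255−104) = 104 + 117.78 = 221.78 → 222
  G: 3 + 0.78×(255−3) = 3 + 196.56 = 199.56 → 200
  B: 25 + 0.78×(255−25) = 25 + 179.4 = 204.4 → 204
After the tint: rgb(222, 200, 204) = #dec8cc.
A 24% tint moves each channel 24% toward 255:
  R: 222 + 0.24×(255−222) = 222 + 7.92 = 229.92 → 230
  G: 200 + 0.24×(255−200) = 200 + 13.2 = 213.2 → 213
  B: 204 + 0.24×(255−204) = 204 + 12.24 = 216.24 → 216
rgb(230, 213, 216) = #e6d5d8.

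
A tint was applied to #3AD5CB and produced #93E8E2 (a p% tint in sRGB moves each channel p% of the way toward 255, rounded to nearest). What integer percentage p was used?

#3AD5CB is rgb(58, 213, 203); #93E8E2 is rgb(147, 232, 226).
On the R channel (widest range): 147 ≈ 58 + (p/100)(255 − 58), so p ≈ 100×(147 − 58)/(255 − 58) = 8900/197 = 45.18.
p = 45 reproduces all three channels after rounding.

45%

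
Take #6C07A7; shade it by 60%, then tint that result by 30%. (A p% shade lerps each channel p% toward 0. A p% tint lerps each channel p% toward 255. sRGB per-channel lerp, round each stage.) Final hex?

#6B4F7B

#6C07A7 is rgb(108, 7, 167).
A 60% shade moves each channel 60% toward 0:
  R: 108 − 64.8 = 43.2 → 43
  G: 7 + 0.6×(0−7) = 7 − 4.2 = 2.8 → 3
  B: 167 − 100.2 = 66.8 → 67
After the shade: rgb(43, 3, 67) = #2B0343.
Per channel, c → c + 0.3(255 − c):
  R: 43 + 0.3×(255−43) = 43 + 63.6 = 106.6 → 107
  G: 3 + 75.6 = 78.6 → 79
  B: 67 + 56.4 = 123.4 → 123
rgb(107, 79, 123) = #6B4F7B.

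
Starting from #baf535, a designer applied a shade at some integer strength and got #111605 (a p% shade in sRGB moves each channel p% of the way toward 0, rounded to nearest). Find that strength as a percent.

#baf535 is rgb(186, 245, 53); #111605 is rgb(17, 22, 5).
On the G channel (widest range): 22 ≈ 245 + (p/100)(0 − 245), so p ≈ 100×(22 − 245)/(0 − 245) = -22300/-245 = 91.02.
p = 91 reproduces all three channels after rounding.

91%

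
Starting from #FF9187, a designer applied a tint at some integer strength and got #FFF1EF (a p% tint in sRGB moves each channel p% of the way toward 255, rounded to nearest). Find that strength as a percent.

#FF9187 is rgb(255, 145, 135); #FFF1EF is rgb(255, 241, 239).
On the B channel (widest range): 239 ≈ 135 + (p/100)(255 − 135), so p ≈ 100×(239 − 135)/(255 − 135) = 10400/120 = 86.67.
p = 87 reproduces all three channels after rounding.

87%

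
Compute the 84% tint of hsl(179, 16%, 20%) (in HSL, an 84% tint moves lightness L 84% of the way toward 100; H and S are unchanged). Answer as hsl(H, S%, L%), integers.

hsl(179, 16%, 87%)

L moves 84% from 20 toward 100: 20 + 67.2 = 87.2 → 87.
H and S are unchanged.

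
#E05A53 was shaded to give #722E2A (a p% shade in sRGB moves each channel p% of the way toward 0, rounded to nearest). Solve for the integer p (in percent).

#E05A53 is rgb(224, 90, 83); #722E2A is rgb(114, 46, 42).
On the R channel (widest range): 114 ≈ 224 + (p/100)(0 − 224), so p ≈ 100×(114 − 224)/(0 − 224) = -11000/-224 = 49.11.
p = 49 reproduces all three channels after rounding.

49%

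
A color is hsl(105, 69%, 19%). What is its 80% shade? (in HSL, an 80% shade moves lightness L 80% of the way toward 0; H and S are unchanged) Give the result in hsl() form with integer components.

L moves 80% from 19 toward 0: 19 − 15.2 = 3.8 → 4.
H and S are unchanged.

hsl(105, 69%, 4%)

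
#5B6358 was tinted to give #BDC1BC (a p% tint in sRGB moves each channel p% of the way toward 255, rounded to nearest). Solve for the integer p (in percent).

60%

#5B6358 is rgb(91, 99, 88); #BDC1BC is rgb(189, 193, 188).
On the B channel (widest range): 188 ≈ 88 + (p/100)(255 − 88), so p ≈ 100×(188 − 88)/(255 − 88) = 10000/167 = 59.88.
p = 60 reproduces all three channels after rounding.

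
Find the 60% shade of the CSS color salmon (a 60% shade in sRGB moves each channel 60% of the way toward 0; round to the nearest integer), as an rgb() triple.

rgb(100, 51, 46)

CSS salmon is rgb(250, 128, 114).
Per channel, c → c + 0.6(0 − c):
  R: 250 + 0.6×(0−250) = 250 − 150 = 100 → 100
  G: 128 − 76.8 = 51.2 → 51
  B: 114 + 0.6×(0−114) = 114 − 68.4 = 45.6 → 46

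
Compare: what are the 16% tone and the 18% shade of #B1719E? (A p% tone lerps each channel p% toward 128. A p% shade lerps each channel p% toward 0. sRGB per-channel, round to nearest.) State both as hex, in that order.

#B1719E is rgb(177, 113, 158).
16% tone:
  R: 177 − 7.84 = 169.16 → 169
  G: 113 + 0.16×(128−113) = 113 + 2.4 = 115.4 → 115
  B: 158 − 4.8 = 153.2 → 153
  → #A97399
18% shade:
  R: 177 − 31.86 = 145.14 → 145
  G: 113 − 20.34 = 92.66 → 93
  B: 158 − 28.44 = 129.56 → 130
  → #915D82

#A97399, #915D82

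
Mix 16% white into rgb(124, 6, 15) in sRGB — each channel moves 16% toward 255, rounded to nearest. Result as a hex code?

A 16% tint moves each channel 16% toward 255:
  R: 124 + 0.16×(255−124) = 124 + 20.96 = 144.96 → 145
  G: 6 + 39.84 = 45.84 → 46
  B: 15 + 0.16×(255−15) = 15 + 38.4 = 53.4 → 53
rgb(145, 46, 53) = #912e35.

#912e35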